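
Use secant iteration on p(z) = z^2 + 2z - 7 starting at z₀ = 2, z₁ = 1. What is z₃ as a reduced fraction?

p(2) = 1, p(1) = -4. z₂ = 1 - (-4)·(1 - 2)/((-4) - 1) = 9/5.
p(1) = -4, p(9/5) = -4/25. z₃ = (9/5) - (-4/25)·((9/5) - 1)/((-4/25) - (-4)) = 11/6.

11/6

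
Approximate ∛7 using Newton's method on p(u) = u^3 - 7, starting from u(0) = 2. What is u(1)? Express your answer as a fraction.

p'(u) = 3u^2.
p(2) = 1, p'(2) = 12, so u(1) = 2 - 1/12 = 23/12.

23/12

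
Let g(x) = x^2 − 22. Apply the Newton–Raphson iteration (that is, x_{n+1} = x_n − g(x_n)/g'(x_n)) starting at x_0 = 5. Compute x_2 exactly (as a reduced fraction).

g'(x) = 2x.
g(5) = 3, g'(5) = 10, so x_1 = 5 − 3/10 = 47/10.
g(47/10) = 9/100, g'(47/10) = 47/5, so x_2 = (47/10) − (9/100)/(47/5) = 4409/940.

4409/940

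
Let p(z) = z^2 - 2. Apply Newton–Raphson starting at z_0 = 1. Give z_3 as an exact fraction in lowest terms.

577/408

p'(z) = 2z.
p(1) = -1, p'(1) = 2, so z_1 = 1 - (-1)/2 = 3/2.
p(3/2) = 1/4, p'(3/2) = 3, so z_2 = (3/2) - (1/4)/3 = 17/12.
p(17/12) = 1/144, p'(17/12) = 17/6, so z_3 = (17/12) - (1/144)/(17/6) = 577/408.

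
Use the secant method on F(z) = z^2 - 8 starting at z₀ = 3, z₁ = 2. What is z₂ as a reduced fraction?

F(3) = 1, F(2) = -4. z₂ = 2 - (-4)·(2 - 3)/((-4) - 1) = 14/5.

14/5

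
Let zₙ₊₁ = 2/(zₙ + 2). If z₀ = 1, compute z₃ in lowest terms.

z₁ = 2/(1 + 2) = 2/3.
z₂ = 2/(2/3 + 2) = 3/4.
z₃ = 2/(3/4 + 2) = 8/11.

8/11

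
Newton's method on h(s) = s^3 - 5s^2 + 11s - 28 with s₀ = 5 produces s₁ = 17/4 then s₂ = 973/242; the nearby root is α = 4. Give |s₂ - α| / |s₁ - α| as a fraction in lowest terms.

10/121

s₁ - α = 17/4 - 4 = 1/4, so |s₁ - α| = 1/4.
s₂ - α = 973/242 - 4 = 5/242, so |s₂ - α| = 5/242.
Ratio = (5/242) / (1/4) = 10/121.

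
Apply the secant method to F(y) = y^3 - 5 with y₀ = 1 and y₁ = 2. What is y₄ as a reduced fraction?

F(1) = -4, F(2) = 3. y₂ = 2 - 3·(2 - 1)/(3 - (-4)) = 11/7.
F(2) = 3, F(11/7) = -384/343. y₃ = (11/7) - (-384/343)·((11/7) - 2)/((-384/343) - 3) = 265/157.
F(11/7) = -384/343, F(265/157) = -739840/3869893. y₄ = (265/157) - (-739840/3869893)·((265/157) - (11/7))/((-739840/3869893) - (-384/343)) = 16480535/9627139.

16480535/9627139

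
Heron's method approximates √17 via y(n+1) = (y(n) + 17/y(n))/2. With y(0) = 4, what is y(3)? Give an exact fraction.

y(1) = (4 + 17/4)/2 = 33/8.
y(2) = (33/8 + 17/(33/8))/2 = 2177/528.
y(3) = (2177/528 + 17/(2177/528))/2 = 9478657/2298912.

9478657/2298912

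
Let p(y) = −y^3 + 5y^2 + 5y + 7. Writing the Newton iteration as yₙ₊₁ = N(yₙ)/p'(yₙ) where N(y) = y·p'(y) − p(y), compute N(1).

−4

p'(y) = −3y^2 + 10y + 5.
N(y) = y·p'(y) − p(y) = y·(−3y^2 + 10y + 5) − (−y^3 + 5y^2 + 5y + 7) = −2y^3 + 5y^2 − 7.
N(1) = −4.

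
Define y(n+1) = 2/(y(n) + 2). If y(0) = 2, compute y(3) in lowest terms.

y(1) = 2/(2 + 2) = 1/2.
y(2) = 2/(1/2 + 2) = 4/5.
y(3) = 2/(4/5 + 2) = 5/7.

5/7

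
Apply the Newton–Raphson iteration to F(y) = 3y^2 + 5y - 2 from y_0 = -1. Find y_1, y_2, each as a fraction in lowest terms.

y_1 = -5, y_2 = -77/25

F'(y) = 6y + 5.
F(-1) = -4, F'(-1) = -1, so y_1 = (-1) - (-4)/(-1) = -5.
F(-5) = 48, F'(-5) = -25, so y_2 = (-5) - 48/(-25) = -77/25.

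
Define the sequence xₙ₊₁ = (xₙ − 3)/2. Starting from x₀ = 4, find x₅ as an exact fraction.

x₁ = (4 − 3)/2 = 1/2.
x₂ = ((1/2) − 3)/2 = −5/4.
x₃ = ((−5/4) − 3)/2 = −17/8.
x₄ = ((−17/8) − 3)/2 = −41/16.
x₅ = ((−41/16) − 3)/2 = −89/32.

−89/32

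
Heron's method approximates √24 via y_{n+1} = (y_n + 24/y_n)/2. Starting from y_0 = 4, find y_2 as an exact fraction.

49/10

y_1 = (4 + 24/4)/2 = 5.
y_2 = (5 + 24/5)/2 = 49/10.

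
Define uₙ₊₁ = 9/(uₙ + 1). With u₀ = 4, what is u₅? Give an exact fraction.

1665/716

u₁ = 9/(4 + 1) = 9/5.
u₂ = 9/(9/5 + 1) = 45/14.
u₃ = 9/(45/14 + 1) = 126/59.
u₄ = 9/(126/59 + 1) = 531/185.
u₅ = 9/(531/185 + 1) = 1665/716.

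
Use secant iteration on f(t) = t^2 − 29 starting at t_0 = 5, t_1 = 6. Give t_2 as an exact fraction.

f(5) = −4, f(6) = 7. t_2 = 6 − 7·(6 − 5)/(7 − (−4)) = 59/11.

59/11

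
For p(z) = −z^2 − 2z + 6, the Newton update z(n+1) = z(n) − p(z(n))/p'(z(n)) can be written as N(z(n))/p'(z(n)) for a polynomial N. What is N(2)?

p'(z) = −2z − 2.
N(z) = z·p'(z) − p(z) = z·(−2z − 2) − (−z^2 − 2z + 6) = −z^2 − 6.
N(2) = −10.

−10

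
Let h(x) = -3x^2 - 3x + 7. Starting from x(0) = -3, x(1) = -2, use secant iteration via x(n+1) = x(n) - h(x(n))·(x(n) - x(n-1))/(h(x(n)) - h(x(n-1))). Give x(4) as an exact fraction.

-2986/1417

h(-3) = -11, h(-2) = 1. x(2) = (-2) - 1·((-2) - (-3))/(1 - (-11)) = -25/12.
h(-2) = 1, h(-25/12) = 11/48. x(3) = (-25/12) - (11/48)·((-25/12) - (-2))/((11/48) - 1) = -78/37.
h(-25/12) = 11/48, h(-78/37) = -11/1369. x(4) = (-78/37) - (-11/1369)·((-78/37) - (-25/12))/((-11/1369) - (11/48)) = -2986/1417.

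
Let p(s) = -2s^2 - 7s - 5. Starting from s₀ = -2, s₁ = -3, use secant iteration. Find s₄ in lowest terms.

-213/85

p(-2) = 1, p(-3) = -2. s₂ = (-3) - (-2)·((-3) - (-2))/((-2) - 1) = -7/3.
p(-3) = -2, p(-7/3) = 4/9. s₃ = (-7/3) - (4/9)·((-7/3) - (-3))/((4/9) - (-2)) = -27/11.
p(-7/3) = 4/9, p(-27/11) = 16/121. s₄ = (-27/11) - (16/121)·((-27/11) - (-7/3))/((16/121) - (4/9)) = -213/85.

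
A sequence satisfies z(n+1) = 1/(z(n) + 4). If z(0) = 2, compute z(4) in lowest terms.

106/449

z(1) = 1/(2 + 4) = 1/6.
z(2) = 1/(1/6 + 4) = 6/25.
z(3) = 1/(6/25 + 4) = 25/106.
z(4) = 1/(25/106 + 4) = 106/449.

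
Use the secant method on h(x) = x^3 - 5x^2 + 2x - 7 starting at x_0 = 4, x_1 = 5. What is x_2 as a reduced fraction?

29/6

h(4) = -15, h(5) = 3. x_2 = 5 - 3·(5 - 4)/(3 - (-15)) = 29/6.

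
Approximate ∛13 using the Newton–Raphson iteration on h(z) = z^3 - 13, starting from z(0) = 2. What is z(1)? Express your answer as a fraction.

h'(z) = 3z^2.
h(2) = -5, h'(2) = 12, so z(1) = 2 - (-5)/12 = 29/12.

29/12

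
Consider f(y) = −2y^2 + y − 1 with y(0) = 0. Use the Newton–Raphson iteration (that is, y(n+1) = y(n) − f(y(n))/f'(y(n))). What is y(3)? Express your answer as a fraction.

−7/3

f'(y) = −4y + 1.
f(0) = −1, f'(0) = 1, so y(1) = 0 − (−1)/1 = 1.
f(1) = −2, f'(1) = −3, so y(2) = 1 − (−2)/(−3) = 1/3.
f(1/3) = −8/9, f'(1/3) = −1/3, so y(3) = (1/3) − (−8/9)/(−1/3) = −7/3.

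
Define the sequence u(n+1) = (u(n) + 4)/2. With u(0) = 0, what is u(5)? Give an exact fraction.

31/8

u(1) = (0 + 4)/2 = 2.
u(2) = (2 + 4)/2 = 3.
u(3) = (3 + 4)/2 = 7/2.
u(4) = ((7/2) + 4)/2 = 15/4.
u(5) = ((15/4) + 4)/2 = 31/8.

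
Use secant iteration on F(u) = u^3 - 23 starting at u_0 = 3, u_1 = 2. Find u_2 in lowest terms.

F(3) = 4, F(2) = -15. u_2 = 2 - (-15)·(2 - 3)/((-15) - 4) = 53/19.

53/19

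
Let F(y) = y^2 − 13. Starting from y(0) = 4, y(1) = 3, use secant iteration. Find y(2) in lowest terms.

F(4) = 3, F(3) = −4. y(2) = 3 − (−4)·(3 − 4)/((−4) − 3) = 25/7.

25/7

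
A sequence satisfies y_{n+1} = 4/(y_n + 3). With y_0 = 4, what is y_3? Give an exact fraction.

y_1 = 4/(4 + 3) = 4/7.
y_2 = 4/(4/7 + 3) = 28/25.
y_3 = 4/(28/25 + 3) = 100/103.

100/103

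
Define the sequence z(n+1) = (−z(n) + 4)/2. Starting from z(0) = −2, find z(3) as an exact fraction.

z(1) = (−(−2) + 4)/2 = 3.
z(2) = (−3 + 4)/2 = 1/2.
z(3) = (−(1/2) + 4)/2 = 7/4.

7/4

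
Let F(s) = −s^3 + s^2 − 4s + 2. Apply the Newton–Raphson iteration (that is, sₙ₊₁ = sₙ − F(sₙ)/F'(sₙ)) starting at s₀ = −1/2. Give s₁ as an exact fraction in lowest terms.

F'(s) = −3s^2 + 2s − 4.
F(−1/2) = 35/8, F'(−1/2) = −23/4, so s₁ = (−1/2) − (35/8)/(−23/4) = 6/23.

6/23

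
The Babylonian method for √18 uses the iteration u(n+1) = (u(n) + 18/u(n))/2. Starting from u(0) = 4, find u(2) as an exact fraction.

u(1) = (4 + 18/4)/2 = 17/4.
u(2) = (17/4 + 18/(17/4))/2 = 577/136.

577/136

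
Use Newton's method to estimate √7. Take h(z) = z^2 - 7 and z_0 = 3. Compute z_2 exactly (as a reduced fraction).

h'(z) = 2z.
h(3) = 2, h'(3) = 6, so z_1 = 3 - 2/6 = 8/3.
h(8/3) = 1/9, h'(8/3) = 16/3, so z_2 = (8/3) - (1/9)/(16/3) = 127/48.

127/48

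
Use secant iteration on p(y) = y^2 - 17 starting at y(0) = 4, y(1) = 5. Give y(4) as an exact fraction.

p(4) = -1, p(5) = 8. y(2) = 5 - 8·(5 - 4)/(8 - (-1)) = 37/9.
p(5) = 8, p(37/9) = -8/81. y(3) = (37/9) - (-8/81)·((37/9) - 5)/((-8/81) - 8) = 169/41.
p(37/9) = -8/81, p(169/41) = -16/1681. y(4) = (169/41) - (-16/1681)·((169/41) - (37/9))/((-16/1681) - (-8/81)) = 6263/1519.

6263/1519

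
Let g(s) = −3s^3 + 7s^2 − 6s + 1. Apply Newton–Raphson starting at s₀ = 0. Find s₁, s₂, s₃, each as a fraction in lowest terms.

s₁ = 1/6, s₂ = 10/47, s₃ = 10989/50854

g'(s) = −9s^2 + 14s − 6.
g(0) = 1, g'(0) = −6, so s₁ = 0 − 1/(−6) = 1/6.
g(1/6) = 13/72, g'(1/6) = −47/12, so s₂ = (1/6) − (13/72)/(−47/12) = 10/47.
g(10/47) = 1183/103823, g'(10/47) = −7574/2209, so s₃ = (10/47) − (1183/103823)/(−7574/2209) = 10989/50854.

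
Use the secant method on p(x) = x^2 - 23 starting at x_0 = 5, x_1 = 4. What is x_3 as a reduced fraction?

p(5) = 2, p(4) = -7. x_2 = 4 - (-7)·(4 - 5)/((-7) - 2) = 43/9.
p(4) = -7, p(43/9) = -14/81. x_3 = (43/9) - (-14/81)·((43/9) - 4)/((-14/81) - (-7)) = 379/79.

379/79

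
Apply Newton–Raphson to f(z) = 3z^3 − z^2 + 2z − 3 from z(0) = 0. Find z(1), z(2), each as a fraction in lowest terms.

z(1) = 3/2, z(2) = 12/11

f'(z) = 9z^2 − 2z + 2.
f(0) = −3, f'(0) = 2, so z(1) = 0 − (−3)/2 = 3/2.
f(3/2) = 63/8, f'(3/2) = 77/4, so z(2) = (3/2) − (63/8)/(77/4) = 12/11.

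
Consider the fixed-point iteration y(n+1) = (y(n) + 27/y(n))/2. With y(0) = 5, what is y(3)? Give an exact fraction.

y(1) = (5 + 27/5)/2 = 26/5.
y(2) = (26/5 + 27/(26/5))/2 = 1351/260.
y(3) = (1351/260 + 27/(1351/260))/2 = 3650401/702520.

3650401/702520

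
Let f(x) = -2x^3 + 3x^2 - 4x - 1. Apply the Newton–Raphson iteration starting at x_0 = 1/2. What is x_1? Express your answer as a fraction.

f'(x) = -6x^2 + 6x - 4.
f(1/2) = -5/2, f'(1/2) = -5/2, so x_1 = (1/2) - (-5/2)/(-5/2) = -1/2.

-1/2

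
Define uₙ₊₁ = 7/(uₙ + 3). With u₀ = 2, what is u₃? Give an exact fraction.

154/101

u₁ = 7/(2 + 3) = 7/5.
u₂ = 7/(7/5 + 3) = 35/22.
u₃ = 7/(35/22 + 3) = 154/101.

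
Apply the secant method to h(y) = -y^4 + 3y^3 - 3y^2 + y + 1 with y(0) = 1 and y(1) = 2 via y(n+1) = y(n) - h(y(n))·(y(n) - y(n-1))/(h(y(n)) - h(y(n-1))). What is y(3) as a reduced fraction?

h(1) = 1, h(2) = -1. y(2) = 2 - (-1)·(2 - 1)/((-1) - 1) = 3/2.
h(2) = -1, h(3/2) = 13/16. y(3) = (3/2) - (13/16)·((3/2) - 2)/((13/16) - (-1)) = 50/29.

50/29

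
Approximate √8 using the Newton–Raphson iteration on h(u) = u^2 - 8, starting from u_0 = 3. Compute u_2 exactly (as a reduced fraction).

577/204

h'(u) = 2u.
h(3) = 1, h'(3) = 6, so u_1 = 3 - 1/6 = 17/6.
h(17/6) = 1/36, h'(17/6) = 17/3, so u_2 = (17/6) - (1/36)/(17/3) = 577/204.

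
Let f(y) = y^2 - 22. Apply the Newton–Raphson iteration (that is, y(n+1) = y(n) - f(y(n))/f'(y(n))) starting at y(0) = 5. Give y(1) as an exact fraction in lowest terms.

f'(y) = 2y.
f(5) = 3, f'(5) = 10, so y(1) = 5 - 3/10 = 47/10.

47/10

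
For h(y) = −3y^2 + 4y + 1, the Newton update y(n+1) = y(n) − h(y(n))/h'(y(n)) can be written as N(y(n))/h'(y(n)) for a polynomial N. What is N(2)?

h'(y) = −6y + 4.
N(y) = y·h'(y) − h(y) = y·(−6y + 4) − (−3y^2 + 4y + 1) = −3y^2 − 1.
N(2) = −13.

−13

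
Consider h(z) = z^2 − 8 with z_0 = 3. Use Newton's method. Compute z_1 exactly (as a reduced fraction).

h'(z) = 2z.
h(3) = 1, h'(3) = 6, so z_1 = 3 − 1/6 = 17/6.

17/6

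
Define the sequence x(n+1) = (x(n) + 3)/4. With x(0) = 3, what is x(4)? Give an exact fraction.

129/128

x(1) = (3 + 3)/4 = 3/2.
x(2) = ((3/2) + 3)/4 = 9/8.
x(3) = ((9/8) + 3)/4 = 33/32.
x(4) = ((33/32) + 3)/4 = 129/128.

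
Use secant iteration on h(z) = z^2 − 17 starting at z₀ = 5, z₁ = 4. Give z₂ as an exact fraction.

h(5) = 8, h(4) = −1. z₂ = 4 − (−1)·(4 − 5)/((−1) − 8) = 37/9.

37/9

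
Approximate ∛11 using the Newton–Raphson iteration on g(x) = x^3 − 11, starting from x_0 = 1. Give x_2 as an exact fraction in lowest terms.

g'(x) = 3x^2.
g(1) = −10, g'(1) = 3, so x_1 = 1 − (−10)/3 = 13/3.
g(13/3) = 1900/27, g'(13/3) = 169/3, so x_2 = (13/3) − (1900/27)/(169/3) = 4691/1521.

4691/1521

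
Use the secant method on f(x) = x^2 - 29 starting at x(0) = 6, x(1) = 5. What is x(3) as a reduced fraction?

307/57

f(6) = 7, f(5) = -4. x(2) = 5 - (-4)·(5 - 6)/((-4) - 7) = 59/11.
f(5) = -4, f(59/11) = -28/121. x(3) = (59/11) - (-28/121)·((59/11) - 5)/((-28/121) - (-4)) = 307/57.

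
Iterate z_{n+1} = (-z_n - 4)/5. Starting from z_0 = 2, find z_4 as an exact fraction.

-414/625

z_1 = (-2 - 4)/5 = -6/5.
z_2 = (-(-6/5) - 4)/5 = -14/25.
z_3 = (-(-14/25) - 4)/5 = -86/125.
z_4 = (-(-86/125) - 4)/5 = -414/625.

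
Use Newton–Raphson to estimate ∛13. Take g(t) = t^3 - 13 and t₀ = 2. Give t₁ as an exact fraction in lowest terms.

29/12

g'(t) = 3t^2.
g(2) = -5, g'(2) = 12, so t₁ = 2 - (-5)/12 = 29/12.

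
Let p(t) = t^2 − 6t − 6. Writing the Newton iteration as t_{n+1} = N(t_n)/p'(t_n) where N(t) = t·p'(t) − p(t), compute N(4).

22

p'(t) = 2t − 6.
N(t) = t·p'(t) − p(t) = t·(2t − 6) − (t^2 − 6t − 6) = t^2 + 6.
N(4) = 22.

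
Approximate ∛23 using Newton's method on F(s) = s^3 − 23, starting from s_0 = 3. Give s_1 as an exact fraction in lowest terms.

F'(s) = 3s^2.
F(3) = 4, F'(3) = 27, so s_1 = 3 − 4/27 = 77/27.

77/27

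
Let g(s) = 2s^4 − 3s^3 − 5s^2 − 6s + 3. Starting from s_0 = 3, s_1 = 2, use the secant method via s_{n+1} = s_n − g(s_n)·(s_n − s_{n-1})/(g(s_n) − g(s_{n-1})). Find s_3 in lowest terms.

g(3) = 21, g(2) = −21. s_2 = 2 − (−21)·(2 − 3)/((−21) − 21) = 5/2.
g(2) = −21, g(5/2) = −12. s_3 = (5/2) − (−12)·((5/2) − 2)/((−12) − (−21)) = 19/6.

19/6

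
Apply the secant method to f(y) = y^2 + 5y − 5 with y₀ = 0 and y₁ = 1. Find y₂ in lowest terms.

5/6

f(0) = −5, f(1) = 1. y₂ = 1 − 1·(1 − 0)/(1 − (−5)) = 5/6.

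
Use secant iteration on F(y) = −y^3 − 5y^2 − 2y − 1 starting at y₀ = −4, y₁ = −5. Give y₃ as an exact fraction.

−409/89

F(−4) = −9, F(−5) = 9. y₂ = (−5) − 9·((−5) − (−4))/(9 − (−9)) = −9/2.
F(−5) = 9, F(−9/2) = −17/8. y₃ = (−9/2) − (−17/8)·((−9/2) − (−5))/((−17/8) − 9) = −409/89.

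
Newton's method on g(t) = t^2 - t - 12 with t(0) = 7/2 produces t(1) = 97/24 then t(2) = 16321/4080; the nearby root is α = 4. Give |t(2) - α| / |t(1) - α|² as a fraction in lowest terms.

12/85

t(1) - α = 97/24 - 4 = 1/24, so |t(1) - α| = 1/24.
t(2) - α = 16321/4080 - 4 = 1/4080, so |t(2) - α| = 1/4080.
|t(1) - α|² = 1/576.
Ratio = (1/4080) / (1/576) = 12/85.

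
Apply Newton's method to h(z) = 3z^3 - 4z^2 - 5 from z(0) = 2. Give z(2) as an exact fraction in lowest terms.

h'(z) = 9z^2 - 8z.
h(2) = 3, h'(2) = 20, so z(1) = 2 - 3/20 = 37/20.
h(37/20) = 2439/8000, h'(37/20) = 6401/400, so z(2) = (37/20) - (2439/8000)/(6401/400) = 117199/64010.

117199/64010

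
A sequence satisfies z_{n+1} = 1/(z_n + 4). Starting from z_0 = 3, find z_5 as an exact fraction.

z_1 = 1/(3 + 4) = 1/7.
z_2 = 1/(1/7 + 4) = 7/29.
z_3 = 1/(7/29 + 4) = 29/123.
z_4 = 1/(29/123 + 4) = 123/521.
z_5 = 1/(123/521 + 4) = 521/2207.

521/2207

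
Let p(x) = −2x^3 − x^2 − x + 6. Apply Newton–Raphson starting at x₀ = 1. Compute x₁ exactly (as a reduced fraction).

11/9

p'(x) = −6x^2 − 2x − 1.
p(1) = 2, p'(1) = −9, so x₁ = 1 − 2/(−9) = 11/9.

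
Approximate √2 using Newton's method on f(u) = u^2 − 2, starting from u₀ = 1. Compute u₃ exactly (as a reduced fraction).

f'(u) = 2u.
f(1) = −1, f'(1) = 2, so u₁ = 1 − (−1)/2 = 3/2.
f(3/2) = 1/4, f'(3/2) = 3, so u₂ = (3/2) − (1/4)/3 = 17/12.
f(17/12) = 1/144, f'(17/12) = 17/6, so u₃ = (17/12) − (1/144)/(17/6) = 577/408.

577/408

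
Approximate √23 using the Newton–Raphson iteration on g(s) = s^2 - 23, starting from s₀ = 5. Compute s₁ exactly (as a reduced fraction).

24/5

g'(s) = 2s.
g(5) = 2, g'(5) = 10, so s₁ = 5 - 2/10 = 24/5.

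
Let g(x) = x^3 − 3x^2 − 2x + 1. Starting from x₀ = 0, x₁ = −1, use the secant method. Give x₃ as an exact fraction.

−13/17

g(0) = 1, g(−1) = −1. x₂ = (−1) − (−1)·((−1) − 0)/((−1) − 1) = −1/2.
g(−1) = −1, g(−1/2) = 9/8. x₃ = (−1/2) − (9/8)·((−1/2) − (−1))/((9/8) − (−1)) = −13/17.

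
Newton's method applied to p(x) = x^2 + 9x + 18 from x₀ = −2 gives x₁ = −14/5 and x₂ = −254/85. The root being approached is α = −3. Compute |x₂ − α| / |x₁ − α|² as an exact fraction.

5/17

x₁ − α = −14/5 − (−3) = −14/5 + 3 = 1/5, so |x₁ − α| = 1/5.
x₂ − α = −254/85 − (−3) = −254/85 + 3 = 1/85, so |x₂ − α| = 1/85.
|x₁ − α|² = 1/25.
Ratio = (1/85) / (1/25) = 5/17.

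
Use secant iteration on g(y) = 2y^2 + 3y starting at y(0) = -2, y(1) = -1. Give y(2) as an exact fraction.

-4/3

g(-2) = 2, g(-1) = -1. y(2) = (-1) - (-1)·((-1) - (-2))/((-1) - 2) = -4/3.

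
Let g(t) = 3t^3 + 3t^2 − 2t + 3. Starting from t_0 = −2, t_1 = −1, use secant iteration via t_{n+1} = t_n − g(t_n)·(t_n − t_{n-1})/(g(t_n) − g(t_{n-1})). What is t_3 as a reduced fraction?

−39/19

g(−2) = −5, g(−1) = 5. t_2 = (−1) − 5·((−1) − (−2))/(5 − (−5)) = −3/2.
g(−1) = 5, g(−3/2) = 21/8. t_3 = (−3/2) − (21/8)·((−3/2) − (−1))/((21/8) − 5) = −39/19.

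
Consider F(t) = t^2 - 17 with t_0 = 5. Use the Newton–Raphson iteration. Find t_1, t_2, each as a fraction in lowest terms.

F'(t) = 2t.
F(5) = 8, F'(5) = 10, so t_1 = 5 - 8/10 = 21/5.
F(21/5) = 16/25, F'(21/5) = 42/5, so t_2 = (21/5) - (16/25)/(42/5) = 433/105.

t_1 = 21/5, t_2 = 433/105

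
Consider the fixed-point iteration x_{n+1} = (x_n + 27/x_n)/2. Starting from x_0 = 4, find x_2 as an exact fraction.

3577/688

x_1 = (4 + 27/4)/2 = 43/8.
x_2 = (43/8 + 27/(43/8))/2 = 3577/688.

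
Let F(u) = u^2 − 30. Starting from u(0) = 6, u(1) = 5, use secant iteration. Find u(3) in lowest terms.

F(6) = 6, F(5) = −5. u(2) = 5 − (−5)·(5 − 6)/((−5) − 6) = 60/11.
F(5) = −5, F(60/11) = −30/121. u(3) = (60/11) − (−30/121)·((60/11) − 5)/((−30/121) − (−5)) = 126/23.

126/23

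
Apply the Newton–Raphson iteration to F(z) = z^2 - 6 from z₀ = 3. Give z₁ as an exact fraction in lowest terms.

F'(z) = 2z.
F(3) = 3, F'(3) = 6, so z₁ = 3 - 3/6 = 5/2.

5/2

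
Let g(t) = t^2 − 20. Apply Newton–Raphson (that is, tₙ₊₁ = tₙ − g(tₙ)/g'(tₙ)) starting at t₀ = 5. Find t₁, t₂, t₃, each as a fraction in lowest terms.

t₁ = 9/2, t₂ = 161/36, t₃ = 51841/11592

g'(t) = 2t.
g(5) = 5, g'(5) = 10, so t₁ = 5 − 5/10 = 9/2.
g(9/2) = 1/4, g'(9/2) = 9, so t₂ = (9/2) − (1/4)/9 = 161/36.
g(161/36) = 1/1296, g'(161/36) = 161/18, so t₃ = (161/36) − (1/1296)/(161/18) = 51841/11592.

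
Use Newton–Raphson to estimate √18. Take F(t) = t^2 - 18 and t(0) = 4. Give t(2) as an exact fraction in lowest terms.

F'(t) = 2t.
F(4) = -2, F'(4) = 8, so t(1) = 4 - (-2)/8 = 17/4.
F(17/4) = 1/16, F'(17/4) = 17/2, so t(2) = (17/4) - (1/16)/(17/2) = 577/136.

577/136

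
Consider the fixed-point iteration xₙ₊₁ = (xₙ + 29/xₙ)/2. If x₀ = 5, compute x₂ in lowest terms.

727/135

x₁ = (5 + 29/5)/2 = 27/5.
x₂ = (27/5 + 29/(27/5))/2 = 727/135.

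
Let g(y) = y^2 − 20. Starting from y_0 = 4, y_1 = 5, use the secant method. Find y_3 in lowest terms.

76/17

g(4) = −4, g(5) = 5. y_2 = 5 − 5·(5 − 4)/(5 − (−4)) = 40/9.
g(5) = 5, g(40/9) = −20/81. y_3 = (40/9) − (−20/81)·((40/9) − 5)/((−20/81) − 5) = 76/17.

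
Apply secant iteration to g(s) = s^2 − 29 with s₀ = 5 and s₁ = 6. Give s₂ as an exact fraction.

59/11

g(5) = −4, g(6) = 7. s₂ = 6 − 7·(6 − 5)/(7 − (−4)) = 59/11.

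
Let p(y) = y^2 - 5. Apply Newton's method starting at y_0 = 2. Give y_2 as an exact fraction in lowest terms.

161/72

p'(y) = 2y.
p(2) = -1, p'(2) = 4, so y_1 = 2 - (-1)/4 = 9/4.
p(9/4) = 1/16, p'(9/4) = 9/2, so y_2 = (9/4) - (1/16)/(9/2) = 161/72.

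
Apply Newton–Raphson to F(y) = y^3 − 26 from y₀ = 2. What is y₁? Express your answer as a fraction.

F'(y) = 3y^2.
F(2) = −18, F'(2) = 12, so y₁ = 2 − (−18)/12 = 7/2.

7/2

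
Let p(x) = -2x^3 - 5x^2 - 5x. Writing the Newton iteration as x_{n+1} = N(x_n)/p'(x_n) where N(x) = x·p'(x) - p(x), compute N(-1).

p'(x) = -6x^2 - 10x - 5.
N(x) = x·p'(x) - p(x) = x·(-6x^2 - 10x - 5) - (-2x^3 - 5x^2 - 5x) = -4x^3 - 5x^2.
N(-1) = -1.

-1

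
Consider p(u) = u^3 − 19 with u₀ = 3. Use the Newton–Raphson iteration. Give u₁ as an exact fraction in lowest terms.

p'(u) = 3u^2.
p(3) = 8, p'(3) = 27, so u₁ = 3 − 8/27 = 73/27.

73/27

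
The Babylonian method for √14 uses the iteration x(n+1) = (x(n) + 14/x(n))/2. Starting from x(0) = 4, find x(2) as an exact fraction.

x(1) = (4 + 14/4)/2 = 15/4.
x(2) = (15/4 + 14/(15/4))/2 = 449/120.

449/120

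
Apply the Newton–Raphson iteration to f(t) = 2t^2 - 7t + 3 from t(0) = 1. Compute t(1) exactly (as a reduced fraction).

1/3

f'(t) = 4t - 7.
f(1) = -2, f'(1) = -3, so t(1) = 1 - (-2)/(-3) = 1/3.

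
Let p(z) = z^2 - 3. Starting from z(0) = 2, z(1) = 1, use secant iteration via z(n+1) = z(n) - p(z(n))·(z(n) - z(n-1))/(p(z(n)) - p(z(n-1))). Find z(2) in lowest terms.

5/3

p(2) = 1, p(1) = -2. z(2) = 1 - (-2)·(1 - 2)/((-2) - 1) = 5/3.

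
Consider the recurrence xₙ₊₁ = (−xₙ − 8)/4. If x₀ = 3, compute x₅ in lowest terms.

−1643/1024

x₁ = (−3 − 8)/4 = −11/4.
x₂ = (−(−11/4) − 8)/4 = −21/16.
x₃ = (−(−21/16) − 8)/4 = −107/64.
x₄ = (−(−107/64) − 8)/4 = −405/256.
x₅ = (−(−405/256) − 8)/4 = −1643/1024.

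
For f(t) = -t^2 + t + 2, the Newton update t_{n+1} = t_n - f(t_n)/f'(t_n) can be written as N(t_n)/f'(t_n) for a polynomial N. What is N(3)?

-11

f'(t) = -2t + 1.
N(t) = t·f'(t) - f(t) = t·(-2t + 1) - (-t^2 + t + 2) = -t^2 - 2.
N(3) = -11.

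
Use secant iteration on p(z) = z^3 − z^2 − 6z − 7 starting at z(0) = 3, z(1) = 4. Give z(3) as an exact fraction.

3044/905

p(3) = −7, p(4) = 17. z(2) = 4 − 17·(4 − 3)/(17 − (−7)) = 79/24.
p(4) = 17, p(79/24) = −26537/13824. z(3) = (79/24) − (−26537/13824)·((79/24) − 4)/((−26537/13824) − 17) = 3044/905.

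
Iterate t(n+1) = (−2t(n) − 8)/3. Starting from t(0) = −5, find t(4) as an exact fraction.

t(1) = (−2·(−5) − 8)/3 = 2/3.
t(2) = (−2·(2/3) − 8)/3 = −28/9.
t(3) = (−2·(−28/9) − 8)/3 = −16/27.
t(4) = (−2·(−16/27) − 8)/3 = −184/81.

−184/81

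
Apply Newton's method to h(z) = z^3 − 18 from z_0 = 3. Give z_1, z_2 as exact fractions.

z_1 = 8/3, z_2 = 755/288

h'(z) = 3z^2.
h(3) = 9, h'(3) = 27, so z_1 = 3 − 9/27 = 8/3.
h(8/3) = 26/27, h'(8/3) = 64/3, so z_2 = (8/3) − (26/27)/(64/3) = 755/288.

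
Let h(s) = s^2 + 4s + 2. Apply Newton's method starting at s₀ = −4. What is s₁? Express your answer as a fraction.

h'(s) = 2s + 4.
h(−4) = 2, h'(−4) = −4, so s₁ = (−4) − 2/(−4) = −7/2.

−7/2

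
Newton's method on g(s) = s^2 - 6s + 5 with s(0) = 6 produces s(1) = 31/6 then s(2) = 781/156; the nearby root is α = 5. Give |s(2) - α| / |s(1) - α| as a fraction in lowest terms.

s(1) - α = 31/6 - 5 = 1/6, so |s(1) - α| = 1/6.
s(2) - α = 781/156 - 5 = 1/156, so |s(2) - α| = 1/156.
Ratio = (1/156) / (1/6) = 1/26.

1/26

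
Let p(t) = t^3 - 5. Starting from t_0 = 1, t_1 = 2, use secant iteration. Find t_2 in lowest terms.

11/7

p(1) = -4, p(2) = 3. t_2 = 2 - 3·(2 - 1)/(3 - (-4)) = 11/7.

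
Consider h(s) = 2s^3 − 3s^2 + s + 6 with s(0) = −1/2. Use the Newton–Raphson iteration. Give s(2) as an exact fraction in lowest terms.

h'(s) = 6s^2 − 6s + 1.
h(−1/2) = 9/2, h'(−1/2) = 11/2, so s(1) = (−1/2) − (9/2)/(11/2) = −29/22.
h(−29/22) = −6804/1331, h'(−29/22) = 4679/242, so s(2) = (−29/22) − (−6804/1331)/(4679/242) = −108475/102938.

−108475/102938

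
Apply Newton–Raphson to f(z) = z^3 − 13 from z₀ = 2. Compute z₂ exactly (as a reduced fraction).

35621/15138

f'(z) = 3z^2.
f(2) = −5, f'(2) = 12, so z₁ = 2 − (−5)/12 = 29/12.
f(29/12) = 1925/1728, f'(29/12) = 841/48, so z₂ = (29/12) − (1925/1728)/(841/48) = 35621/15138.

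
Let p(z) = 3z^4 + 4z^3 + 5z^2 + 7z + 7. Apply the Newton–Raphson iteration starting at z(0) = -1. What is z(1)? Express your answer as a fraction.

p'(z) = 12z^3 + 12z^2 + 10z + 7.
p(-1) = 4, p'(-1) = -3, so z(1) = (-1) - 4/(-3) = 1/3.

1/3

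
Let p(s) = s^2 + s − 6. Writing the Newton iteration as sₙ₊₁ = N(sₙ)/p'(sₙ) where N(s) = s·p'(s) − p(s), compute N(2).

10

p'(s) = 2s + 1.
N(s) = s·p'(s) − p(s) = s·(2s + 1) − (s^2 + s − 6) = s^2 + 6.
N(2) = 10.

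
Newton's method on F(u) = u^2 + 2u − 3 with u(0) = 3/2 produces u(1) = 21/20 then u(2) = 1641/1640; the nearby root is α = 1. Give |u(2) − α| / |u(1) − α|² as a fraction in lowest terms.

u(1) − α = 21/20 − 1 = 1/20, so |u(1) − α| = 1/20.
u(2) − α = 1641/1640 − 1 = 1/1640, so |u(2) − α| = 1/1640.
|u(1) − α|² = 1/400.
Ratio = (1/1640) / (1/400) = 10/41.

10/41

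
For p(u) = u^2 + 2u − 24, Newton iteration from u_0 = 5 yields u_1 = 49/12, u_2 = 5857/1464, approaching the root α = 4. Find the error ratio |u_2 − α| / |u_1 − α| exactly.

1/122

u_1 − α = 49/12 − 4 = 1/12, so |u_1 − α| = 1/12.
u_2 − α = 5857/1464 − 4 = 1/1464, so |u_2 − α| = 1/1464.
Ratio = (1/1464) / (1/12) = 1/122.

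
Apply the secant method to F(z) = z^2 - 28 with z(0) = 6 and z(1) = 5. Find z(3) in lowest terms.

598/113

F(6) = 8, F(5) = -3. z(2) = 5 - (-3)·(5 - 6)/((-3) - 8) = 58/11.
F(5) = -3, F(58/11) = -24/121. z(3) = (58/11) - (-24/121)·((58/11) - 5)/((-24/121) - (-3)) = 598/113.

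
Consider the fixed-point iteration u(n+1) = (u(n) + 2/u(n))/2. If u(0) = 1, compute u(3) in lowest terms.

577/408

u(1) = (1 + 2/1)/2 = 3/2.
u(2) = (3/2 + 2/(3/2))/2 = 17/12.
u(3) = (17/12 + 2/(17/12))/2 = 577/408.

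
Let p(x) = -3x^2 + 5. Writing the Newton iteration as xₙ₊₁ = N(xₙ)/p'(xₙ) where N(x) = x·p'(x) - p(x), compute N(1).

-8

p'(x) = -6x.
N(x) = x·p'(x) - p(x) = x·(-6x) - (-3x^2 + 5) = -3x^2 - 5.
N(1) = -8.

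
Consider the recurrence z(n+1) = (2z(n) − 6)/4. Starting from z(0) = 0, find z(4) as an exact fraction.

−45/16

z(1) = (2·0 − 6)/4 = −3/2.
z(2) = (2·(−3/2) − 6)/4 = −9/4.
z(3) = (2·(−9/4) − 6)/4 = −21/8.
z(4) = (2·(−21/8) − 6)/4 = −45/16.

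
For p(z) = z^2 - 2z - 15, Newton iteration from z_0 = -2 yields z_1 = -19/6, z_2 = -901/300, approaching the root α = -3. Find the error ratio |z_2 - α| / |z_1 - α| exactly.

z_1 - α = -19/6 - (-3) = -19/6 + 3 = -1/6, so |z_1 - α| = 1/6.
z_2 - α = -901/300 - (-3) = -901/300 + 3 = -1/300, so |z_2 - α| = 1/300.
Ratio = (1/300) / (1/6) = 1/50.

1/50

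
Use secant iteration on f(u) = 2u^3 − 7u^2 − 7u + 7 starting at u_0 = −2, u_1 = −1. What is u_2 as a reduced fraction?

f(−2) = −23, f(−1) = 5. u_2 = (−1) − 5·((−1) − (−2))/(5 − (−23)) = −33/28.

−33/28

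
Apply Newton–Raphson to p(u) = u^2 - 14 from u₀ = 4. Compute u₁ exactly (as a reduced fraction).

p'(u) = 2u.
p(4) = 2, p'(4) = 8, so u₁ = 4 - 2/8 = 15/4.

15/4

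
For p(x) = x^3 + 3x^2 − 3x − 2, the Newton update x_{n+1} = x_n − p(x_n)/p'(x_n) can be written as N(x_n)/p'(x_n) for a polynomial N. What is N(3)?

83

p'(x) = 3x^2 + 6x − 3.
N(x) = x·p'(x) − p(x) = x·(3x^2 + 6x − 3) − (x^3 + 3x^2 − 3x − 2) = 2x^3 + 3x^2 + 2.
N(3) = 83.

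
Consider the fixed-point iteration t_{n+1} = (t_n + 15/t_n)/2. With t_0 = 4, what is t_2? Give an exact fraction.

t_1 = (4 + 15/4)/2 = 31/8.
t_2 = (31/8 + 15/(31/8))/2 = 1921/496.

1921/496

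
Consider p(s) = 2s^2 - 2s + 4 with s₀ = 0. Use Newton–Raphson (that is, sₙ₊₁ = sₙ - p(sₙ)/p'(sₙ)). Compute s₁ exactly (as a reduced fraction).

p'(s) = 4s - 2.
p(0) = 4, p'(0) = -2, so s₁ = 0 - 4/(-2) = 2.

2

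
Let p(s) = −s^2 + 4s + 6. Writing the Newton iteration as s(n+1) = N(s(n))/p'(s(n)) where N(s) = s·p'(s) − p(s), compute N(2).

−10

p'(s) = −2s + 4.
N(s) = s·p'(s) − p(s) = s·(−2s + 4) − (−s^2 + 4s + 6) = −s^2 − 6.
N(2) = −10.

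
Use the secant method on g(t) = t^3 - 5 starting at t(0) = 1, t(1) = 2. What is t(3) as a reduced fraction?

g(1) = -4, g(2) = 3. t(2) = 2 - 3·(2 - 1)/(3 - (-4)) = 11/7.
g(2) = 3, g(11/7) = -384/343. t(3) = (11/7) - (-384/343)·((11/7) - 2)/((-384/343) - 3) = 265/157.

265/157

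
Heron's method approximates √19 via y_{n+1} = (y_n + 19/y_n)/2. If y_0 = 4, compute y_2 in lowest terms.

y_1 = (4 + 19/4)/2 = 35/8.
y_2 = (35/8 + 19/(35/8))/2 = 2441/560.

2441/560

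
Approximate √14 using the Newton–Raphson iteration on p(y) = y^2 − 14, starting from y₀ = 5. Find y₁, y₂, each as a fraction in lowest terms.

p'(y) = 2y.
p(5) = 11, p'(5) = 10, so y₁ = 5 − 11/10 = 39/10.
p(39/10) = 121/100, p'(39/10) = 39/5, so y₂ = (39/10) − (121/100)/(39/5) = 2921/780.

y₁ = 39/10, y₂ = 2921/780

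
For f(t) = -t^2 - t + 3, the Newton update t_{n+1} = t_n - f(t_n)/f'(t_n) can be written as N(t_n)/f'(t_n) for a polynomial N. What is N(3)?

-12

f'(t) = -2t - 1.
N(t) = t·f'(t) - f(t) = t·(-2t - 1) - (-t^2 - t + 3) = -t^2 - 3.
N(3) = -12.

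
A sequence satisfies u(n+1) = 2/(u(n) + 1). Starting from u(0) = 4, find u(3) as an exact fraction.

14/17

u(1) = 2/(4 + 1) = 2/5.
u(2) = 2/(2/5 + 1) = 10/7.
u(3) = 2/(10/7 + 1) = 14/17.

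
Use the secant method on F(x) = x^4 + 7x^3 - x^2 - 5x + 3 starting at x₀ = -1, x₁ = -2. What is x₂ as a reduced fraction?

F(-1) = 1, F(-2) = -31. x₂ = (-2) - (-31)·((-2) - (-1))/((-31) - 1) = -33/32.

-33/32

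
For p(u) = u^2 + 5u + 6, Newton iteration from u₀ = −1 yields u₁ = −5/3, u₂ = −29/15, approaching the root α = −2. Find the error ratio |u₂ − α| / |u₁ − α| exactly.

u₁ − α = −5/3 − (−2) = −5/3 + 2 = 1/3, so |u₁ − α| = 1/3.
u₂ − α = −29/15 − (−2) = −29/15 + 2 = 1/15, so |u₂ − α| = 1/15.
Ratio = (1/15) / (1/3) = 1/5.

1/5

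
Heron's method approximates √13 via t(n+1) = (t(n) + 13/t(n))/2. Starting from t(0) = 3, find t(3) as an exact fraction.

t(1) = (3 + 13/3)/2 = 11/3.
t(2) = (11/3 + 13/(11/3))/2 = 119/33.
t(3) = (119/33 + 13/(119/33))/2 = 14159/3927.

14159/3927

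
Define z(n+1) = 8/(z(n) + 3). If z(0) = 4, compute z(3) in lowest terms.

232/143

z(1) = 8/(4 + 3) = 8/7.
z(2) = 8/(8/7 + 3) = 56/29.
z(3) = 8/(56/29 + 3) = 232/143.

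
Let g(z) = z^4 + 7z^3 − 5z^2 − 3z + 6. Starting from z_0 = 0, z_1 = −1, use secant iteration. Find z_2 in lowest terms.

−3/4

g(0) = 6, g(−1) = −2. z_2 = (−1) − (−2)·((−1) − 0)/((−2) − 6) = −3/4.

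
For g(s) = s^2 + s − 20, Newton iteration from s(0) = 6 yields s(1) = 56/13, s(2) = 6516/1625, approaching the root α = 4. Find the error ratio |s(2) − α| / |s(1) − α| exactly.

4/125

s(1) − α = 56/13 − 4 = 4/13, so |s(1) − α| = 4/13.
s(2) − α = 6516/1625 − 4 = 16/1625, so |s(2) − α| = 16/1625.
Ratio = (16/1625) / (4/13) = 4/125.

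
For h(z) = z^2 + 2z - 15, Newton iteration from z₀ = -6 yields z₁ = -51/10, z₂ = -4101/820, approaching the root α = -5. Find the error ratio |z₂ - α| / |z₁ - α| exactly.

z₁ - α = -51/10 - (-5) = -51/10 + 5 = -1/10, so |z₁ - α| = 1/10.
z₂ - α = -4101/820 - (-5) = -4101/820 + 5 = -1/820, so |z₂ - α| = 1/820.
Ratio = (1/820) / (1/10) = 1/82.

1/82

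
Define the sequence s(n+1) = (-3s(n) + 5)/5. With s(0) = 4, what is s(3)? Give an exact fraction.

s(1) = (-3·4 + 5)/5 = -7/5.
s(2) = (-3·(-7/5) + 5)/5 = 46/25.
s(3) = (-3·(46/25) + 5)/5 = -13/125.

-13/125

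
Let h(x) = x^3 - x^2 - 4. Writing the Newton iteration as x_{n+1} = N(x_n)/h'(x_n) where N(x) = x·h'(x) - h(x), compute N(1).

5

h'(x) = 3x^2 - 2x.
N(x) = x·h'(x) - h(x) = x·(3x^2 - 2x) - (x^3 - x^2 - 4) = 2x^3 - x^2 + 4.
N(1) = 5.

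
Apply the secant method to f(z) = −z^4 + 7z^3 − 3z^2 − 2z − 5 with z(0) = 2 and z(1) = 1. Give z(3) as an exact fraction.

f(2) = 19, f(1) = −4. z(2) = 1 − (−4)·(1 − 2)/((−4) − 19) = 27/23.
f(1) = −4, f(27/23) = −575624/279841. z(3) = (27/23) − (−575624/279841)·((27/23) − 1)/((−575624/279841) − (−4)) = 184603/135935.

184603/135935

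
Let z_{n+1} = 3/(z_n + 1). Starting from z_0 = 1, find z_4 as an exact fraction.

z_1 = 3/(1 + 1) = 3/2.
z_2 = 3/(3/2 + 1) = 6/5.
z_3 = 3/(6/5 + 1) = 15/11.
z_4 = 3/(15/11 + 1) = 33/26.

33/26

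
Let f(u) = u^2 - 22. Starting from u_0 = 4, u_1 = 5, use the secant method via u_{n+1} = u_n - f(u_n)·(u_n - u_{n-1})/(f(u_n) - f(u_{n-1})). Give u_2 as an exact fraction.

f(4) = -6, f(5) = 3. u_2 = 5 - 3·(5 - 4)/(3 - (-6)) = 14/3.

14/3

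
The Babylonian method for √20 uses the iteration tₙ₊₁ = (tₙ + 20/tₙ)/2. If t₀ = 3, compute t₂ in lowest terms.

t₁ = (3 + 20/3)/2 = 29/6.
t₂ = (29/6 + 20/(29/6))/2 = 1561/348.

1561/348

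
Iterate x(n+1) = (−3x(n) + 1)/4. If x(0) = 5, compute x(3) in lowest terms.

x(1) = (−3·5 + 1)/4 = −7/2.
x(2) = (−3·(−7/2) + 1)/4 = 23/8.
x(3) = (−3·(23/8) + 1)/4 = −61/32.

−61/32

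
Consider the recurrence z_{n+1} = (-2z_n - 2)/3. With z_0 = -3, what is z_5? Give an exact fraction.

z_1 = (-2·(-3) - 2)/3 = 4/3.
z_2 = (-2·(4/3) - 2)/3 = -14/9.
z_3 = (-2·(-14/9) - 2)/3 = 10/27.
z_4 = (-2·(10/27) - 2)/3 = -74/81.
z_5 = (-2·(-74/81) - 2)/3 = -14/243.

-14/243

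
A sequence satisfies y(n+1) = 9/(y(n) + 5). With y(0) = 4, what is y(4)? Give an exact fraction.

117/83

y(1) = 9/(4 + 5) = 1.
y(2) = 9/(1 + 5) = 3/2.
y(3) = 9/(3/2 + 5) = 18/13.
y(4) = 9/(18/13 + 5) = 117/83.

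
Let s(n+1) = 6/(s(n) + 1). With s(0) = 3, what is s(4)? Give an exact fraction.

102/47

s(1) = 6/(3 + 1) = 3/2.
s(2) = 6/(3/2 + 1) = 12/5.
s(3) = 6/(12/5 + 1) = 30/17.
s(4) = 6/(30/17 + 1) = 102/47.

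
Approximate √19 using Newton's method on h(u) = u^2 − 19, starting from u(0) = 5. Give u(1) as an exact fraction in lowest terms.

h'(u) = 2u.
h(5) = 6, h'(5) = 10, so u(1) = 5 − 6/10 = 22/5.

22/5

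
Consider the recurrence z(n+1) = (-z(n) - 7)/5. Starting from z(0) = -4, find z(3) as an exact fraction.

-143/125

z(1) = (-(-4) - 7)/5 = -3/5.
z(2) = (-(-3/5) - 7)/5 = -32/25.
z(3) = (-(-32/25) - 7)/5 = -143/125.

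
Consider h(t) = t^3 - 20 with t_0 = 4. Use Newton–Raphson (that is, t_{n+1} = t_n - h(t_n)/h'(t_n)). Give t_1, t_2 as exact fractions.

h'(t) = 3t^2.
h(4) = 44, h'(4) = 48, so t_1 = 4 - 44/48 = 37/12.
h(37/12) = 16093/1728, h'(37/12) = 1369/48, so t_2 = (37/12) - (16093/1728)/(1369/48) = 67933/24642.

t_1 = 37/12, t_2 = 67933/24642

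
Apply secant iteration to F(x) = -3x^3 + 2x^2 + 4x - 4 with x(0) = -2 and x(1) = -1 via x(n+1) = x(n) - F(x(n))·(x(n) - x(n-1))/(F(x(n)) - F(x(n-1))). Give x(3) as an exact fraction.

F(-2) = 20, F(-1) = -3. x(2) = (-1) - (-3)·((-1) - (-2))/((-3) - 20) = -26/23.
F(-1) = -3, F(-26/23) = -19860/12167. x(3) = (-26/23) - (-19860/12167)·((-26/23) - (-1))/((-19860/12167) - (-3)) = -2378/1849.

-2378/1849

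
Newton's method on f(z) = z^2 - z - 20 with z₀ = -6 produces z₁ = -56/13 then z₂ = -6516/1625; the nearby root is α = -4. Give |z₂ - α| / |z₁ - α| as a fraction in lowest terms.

4/125

z₁ - α = -56/13 - (-4) = -56/13 + 4 = -4/13, so |z₁ - α| = 4/13.
z₂ - α = -6516/1625 - (-4) = -6516/1625 + 4 = -16/1625, so |z₂ - α| = 16/1625.
Ratio = (16/1625) / (4/13) = 4/125.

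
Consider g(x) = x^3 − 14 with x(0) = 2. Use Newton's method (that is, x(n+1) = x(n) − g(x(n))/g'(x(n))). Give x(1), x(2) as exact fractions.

x(1) = 5/2, x(2) = 181/75

g'(x) = 3x^2.
g(2) = −6, g'(2) = 12, so x(1) = 2 − (−6)/12 = 5/2.
g(5/2) = 13/8, g'(5/2) = 75/4, so x(2) = (5/2) − (13/8)/(75/4) = 181/75.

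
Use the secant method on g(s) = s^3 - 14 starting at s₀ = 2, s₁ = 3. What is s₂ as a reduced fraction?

g(2) = -6, g(3) = 13. s₂ = 3 - 13·(3 - 2)/(13 - (-6)) = 44/19.

44/19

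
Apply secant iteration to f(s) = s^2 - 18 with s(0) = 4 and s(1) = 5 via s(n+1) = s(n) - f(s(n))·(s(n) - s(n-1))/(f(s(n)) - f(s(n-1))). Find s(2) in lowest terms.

f(4) = -2, f(5) = 7. s(2) = 5 - 7·(5 - 4)/(7 - (-2)) = 38/9.

38/9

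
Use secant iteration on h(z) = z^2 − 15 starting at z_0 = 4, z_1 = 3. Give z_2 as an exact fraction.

h(4) = 1, h(3) = −6. z_2 = 3 − (−6)·(3 − 4)/((−6) − 1) = 27/7.

27/7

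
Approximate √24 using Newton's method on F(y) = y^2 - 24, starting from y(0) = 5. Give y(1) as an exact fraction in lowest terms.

49/10

F'(y) = 2y.
F(5) = 1, F'(5) = 10, so y(1) = 5 - 1/10 = 49/10.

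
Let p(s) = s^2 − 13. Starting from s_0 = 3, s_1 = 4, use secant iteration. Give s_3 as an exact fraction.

191/53

p(3) = −4, p(4) = 3. s_2 = 4 − 3·(4 − 3)/(3 − (−4)) = 25/7.
p(4) = 3, p(25/7) = −12/49. s_3 = (25/7) − (−12/49)·((25/7) − 4)/((−12/49) − 3) = 191/53.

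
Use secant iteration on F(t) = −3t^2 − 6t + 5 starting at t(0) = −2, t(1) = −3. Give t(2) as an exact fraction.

−23/9

F(−2) = 5, F(−3) = −4. t(2) = (−3) − (−4)·((−3) − (−2))/((−4) − 5) = −23/9.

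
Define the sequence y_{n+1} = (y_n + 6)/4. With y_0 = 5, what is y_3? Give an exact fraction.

y_1 = (5 + 6)/4 = 11/4.
y_2 = ((11/4) + 6)/4 = 35/16.
y_3 = ((35/16) + 6)/4 = 131/64.

131/64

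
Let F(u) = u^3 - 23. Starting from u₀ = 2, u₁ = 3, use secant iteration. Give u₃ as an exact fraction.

25793/9079

F(2) = -15, F(3) = 4. u₂ = 3 - 4·(3 - 2)/(4 - (-15)) = 53/19.
F(3) = 4, F(53/19) = -8880/6859. u₃ = (53/19) - (-8880/6859)·((53/19) - 3)/((-8880/6859) - 4) = 25793/9079.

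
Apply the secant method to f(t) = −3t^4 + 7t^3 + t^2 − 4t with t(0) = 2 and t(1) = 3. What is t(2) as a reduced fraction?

f(2) = 4, f(3) = −57. t(2) = 3 − (−57)·(3 − 2)/((−57) − 4) = 126/61.

126/61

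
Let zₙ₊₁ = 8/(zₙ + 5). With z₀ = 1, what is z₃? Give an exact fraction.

152/119

z₁ = 8/(1 + 5) = 4/3.
z₂ = 8/(4/3 + 5) = 24/19.
z₃ = 8/(24/19 + 5) = 152/119.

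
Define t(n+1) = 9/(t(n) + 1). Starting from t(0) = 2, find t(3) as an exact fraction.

t(1) = 9/(2 + 1) = 3.
t(2) = 9/(3 + 1) = 9/4.
t(3) = 9/(9/4 + 1) = 36/13.

36/13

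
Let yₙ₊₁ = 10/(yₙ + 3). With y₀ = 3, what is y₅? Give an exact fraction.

890/447

y₁ = 10/(3 + 3) = 5/3.
y₂ = 10/(5/3 + 3) = 15/7.
y₃ = 10/(15/7 + 3) = 35/18.
y₄ = 10/(35/18 + 3) = 180/89.
y₅ = 10/(180/89 + 3) = 890/447.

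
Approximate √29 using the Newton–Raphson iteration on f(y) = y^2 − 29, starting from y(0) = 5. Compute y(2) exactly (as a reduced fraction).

727/135

f'(y) = 2y.
f(5) = −4, f'(5) = 10, so y(1) = 5 − (−4)/10 = 27/5.
f(27/5) = 4/25, f'(27/5) = 54/5, so y(2) = (27/5) − (4/25)/(54/5) = 727/135.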